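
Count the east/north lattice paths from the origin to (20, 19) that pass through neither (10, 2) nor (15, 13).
Number of paths = 51201380736

Inclusion–exclusion. Total paths: C(39, 20) = 68923264410. Through P₁: C(12, 10)·C(27, 10) = 556794810. Through P₂: C(28, 15)·C(11, 5) = 17298277920. Since P₁ is strictly southwest of P₂, a monotone path through both must visit P₁ then P₂; paths through both = C(12, 10)·C(16, 5)·C(11, 5) = 133189056. Avoid both = 68923264410 − 556794810 − 17298277920 + 133189056 = 51201380736.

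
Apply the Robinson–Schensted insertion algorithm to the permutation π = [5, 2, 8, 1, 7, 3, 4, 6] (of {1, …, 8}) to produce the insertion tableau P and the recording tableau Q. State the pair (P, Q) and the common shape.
P = [1, 3, 4, 6] / [2, 7] / [5, 8];  Q = [1, 3, 7, 8] / [2, 5] / [4, 6];  common shape = (4, 2, 2)

Row-insert the values π_1, π_2, … into P one at a time, bumping the leftmost entry strictly greater than the inserted value down to the next row. The recording tableau Q records, in position (i, j), the step at which that cell was added to P.
  Insert 5 (step 1): P = [5];  Q = [1]
  Insert 2 (step 2): P = [2] / [5];  Q = [1] / [2]
  Insert 8 (step 3): P = [2, 8] / [5];  Q = [1, 3] / [2]
  Insert 1 (step 4): P = [1, 8] / [2] / [5];  Q = [1, 3] / [2] / [4]
  Insert 7 (step 5): P = [1, 7] / [2, 8] / [5];  Q = [1, 3] / [2, 5] / [4]
  Insert 3 (step 6): P = [1, 3] / [2, 7] / [5, 8];  Q = [1, 3] / [2, 5] / [4, 6]
  Insert 4 (step 7): P = [1, 3, 4] / [2, 7] / [5, 8];  Q = [1, 3, 7] / [2, 5] / [4, 6]
  Insert 6 (step 8): P = [1, 3, 4, 6] / [2, 7] / [5, 8];  Q = [1, 3, 7, 8] / [2, 5] / [4, 6]
Final shape: (4, 2, 2).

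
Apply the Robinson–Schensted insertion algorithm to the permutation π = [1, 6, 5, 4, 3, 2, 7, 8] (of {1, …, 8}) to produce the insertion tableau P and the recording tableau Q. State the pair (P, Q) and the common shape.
P = [1, 2, 7, 8] / [3] / [4] / [5] / [6];  Q = [1, 2, 7, 8] / [3] / [4] / [5] / [6];  common shape = (4, 1, 1, 1, 1)

Row-insert the values π_1, π_2, … into P one at a time, bumping the leftmost entry strictly greater than the inserted value down to the next row. The recording tableau Q records, in position (i, j), the step at which that cell was added to P.
  Insert 1 (step 1): P = [1];  Q = [1]
  Insert 6 (step 2): P = [1, 6];  Q = [1, 2]
  Insert 5 (step 3): P = [1, 5] / [6];  Q = [1, 2] / [3]
  Insert 4 (step 4): P = [1, 4] / [5] / [6];  Q = [1, 2] / [3] / [4]
  Insert 3 (step 5): P = [1, 3] / [4] / [5] / [6];  Q = [1, 2] / [3] / [4] / [5]
  Insert 2 (step 6): P = [1, 2] / [3] / [4] / [5] / [6];  Q = [1, 2] / [3] / [4] / [5] / [6]
  Insert 7 (step 7): P = [1, 2, 7] / [3] / [4] / [5] / [6];  Q = [1, 2, 7] / [3] / [4] / [5] / [6]
  Insert 8 (step 8): P = [1, 2, 7, 8] / [3] / [4] / [5] / [6];  Q = [1, 2, 7, 8] / [3] / [4] / [5] / [6]
Final shape: (4, 1, 1, 1, 1).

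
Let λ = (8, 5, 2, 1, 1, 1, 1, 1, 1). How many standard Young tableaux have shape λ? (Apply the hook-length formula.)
# SYT of shape (8, 5, 2, 1, 1, 1, 1, 1, 1) = 135795660

Hook-length formula: f^λ = n! / Π hook(c), product over all cells c of the Young diagram. For λ = (8, 5, 2, 1, 1, 1, 1, 1, 1), n = 21 boxes. Hook lengths by row (left-to-right, top-to-bottom): [16, 9, 7, 6, 5, 3, 2, 1]; [12, 5, 3, 2, 1]; [8, 1]; [6]; [5]; [4]; [3]; [2]; [1]. Product of hooks = 376233984000. So f^λ = 21! / 376233984000 = 51090942171709440000 / 376233984000 = 135795660.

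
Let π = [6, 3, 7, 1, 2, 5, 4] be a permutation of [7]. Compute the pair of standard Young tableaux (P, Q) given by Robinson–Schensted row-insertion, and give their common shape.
P = [1, 2, 4] / [3, 5] / [6, 7];  Q = [1, 3, 6] / [2, 5] / [4, 7];  common shape = (3, 2, 2)

Row-insert the values π_1, π_2, … into P one at a time, bumping the leftmost entry strictly greater than the inserted value down to the next row. The recording tableau Q records, in position (i, j), the step at which that cell was added to P.
  Insert 6 (step 1): P = [6];  Q = [1]
  Insert 3 (step 2): P = [3] / [6];  Q = [1] / [2]
  Insert 7 (step 3): P = [3, 7] / [6];  Q = [1, 3] / [2]
  Insert 1 (step 4): P = [1, 7] / [3] / [6];  Q = [1, 3] / [2] / [4]
  Insert 2 (step 5): P = [1, 2] / [3, 7] / [6];  Q = [1, 3] / [2, 5] / [4]
  Insert 5 (step 6): P = [1, 2, 5] / [3, 7] / [6];  Q = [1, 3, 6] / [2, 5] / [4]
  Insert 4 (step 7): P = [1, 2, 4] / [3, 5] / [6, 7];  Q = [1, 3, 6] / [2, 5] / [4, 7]
Final shape: (3, 2, 2).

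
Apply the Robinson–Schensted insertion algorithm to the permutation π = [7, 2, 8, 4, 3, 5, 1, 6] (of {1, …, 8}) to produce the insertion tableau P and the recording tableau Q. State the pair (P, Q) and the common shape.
P = [1, 3, 5, 6] / [2, 8] / [4] / [7];  Q = [1, 3, 6, 8] / [2, 4] / [5] / [7];  common shape = (4, 2, 1, 1)

Row-insert the values π_1, π_2, … into P one at a time, bumping the leftmost entry strictly greater than the inserted value down to the next row. The recording tableau Q records, in position (i, j), the step at which that cell was added to P.
  Insert 7 (step 1): P = [7];  Q = [1]
  Insert 2 (step 2): P = [2] / [7];  Q = [1] / [2]
  Insert 8 (step 3): P = [2, 8] / [7];  Q = [1, 3] / [2]
  Insert 4 (step 4): P = [2, 4] / [7, 8];  Q = [1, 3] / [2, 4]
  Insert 3 (step 5): P = [2, 3] / [4, 8] / [7];  Q = [1, 3] / [2, 4] / [5]
  Insert 5 (step 6): P = [2, 3, 5] / [4, 8] / [7];  Q = [1, 3, 6] / [2, 4] / [5]
  Insert 1 (step 7): P = [1, 3, 5] / [2, 8] / [4] / [7];  Q = [1, 3, 6] / [2, 4] / [5] / [7]
  Insert 6 (step 8): P = [1, 3, 5, 6] / [2, 8] / [4] / [7];  Q = [1, 3, 6, 8] / [2, 4] / [5] / [7]
Final shape: (4, 2, 1, 1).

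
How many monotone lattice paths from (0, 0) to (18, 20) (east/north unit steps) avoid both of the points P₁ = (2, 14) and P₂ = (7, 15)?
Number of paths = 32827255818

Inclusion–exclusion. Total paths: C(38, 18) = 33578000610. Through P₁: C(16, 2)·C(22, 16) = 8953560. Through P₂: C(22, 7)·C(16, 11) = 744936192. Since P₁ is strictly southwest of P₂, a monotone path through both must visit P₁ then P₂; paths through both = C(16, 2)·C(6, 5)·C(16, 11) = 3144960. Avoid both = 33578000610 − 8953560 − 744936192 + 3144960 = 32827255818.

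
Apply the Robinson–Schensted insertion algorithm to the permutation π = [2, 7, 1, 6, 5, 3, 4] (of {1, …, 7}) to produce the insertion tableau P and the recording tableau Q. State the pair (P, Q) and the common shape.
P = [1, 3, 4] / [2, 5] / [6] / [7];  Q = [1, 2, 7] / [3, 4] / [5] / [6];  common shape = (3, 2, 1, 1)

Row-insert the values π_1, π_2, … into P one at a time, bumping the leftmost entry strictly greater than the inserted value down to the next row. The recording tableau Q records, in position (i, j), the step at which that cell was added to P.
  Insert 2 (step 1): P = [2];  Q = [1]
  Insert 7 (step 2): P = [2, 7];  Q = [1, 2]
  Insert 1 (step 3): P = [1, 7] / [2];  Q = [1, 2] / [3]
  Insert 6 (step 4): P = [1, 6] / [2, 7];  Q = [1, 2] / [3, 4]
  Insert 5 (step 5): P = [1, 5] / [2, 6] / [7];  Q = [1, 2] / [3, 4] / [5]
  Insert 3 (step 6): P = [1, 3] / [2, 5] / [6] / [7];  Q = [1, 2] / [3, 4] / [5] / [6]
  Insert 4 (step 7): P = [1, 3, 4] / [2, 5] / [6] / [7];  Q = [1, 2, 7] / [3, 4] / [5] / [6]
Final shape: (3, 2, 1, 1).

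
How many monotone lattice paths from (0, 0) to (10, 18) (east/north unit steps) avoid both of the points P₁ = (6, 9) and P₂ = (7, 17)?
Number of paths = 8340299

Inclusion–exclusion. Total paths: C(28, 10) = 13123110. Through P₁: C(15, 6)·C(13, 4) = 3578575. Through P₂: C(24, 7)·C(4, 3) = 1384416. Since P₁ is strictly southwest of P₂, a monotone path through both must visit P₁ then P₂; paths through both = C(15, 6)·C(9, 1)·C(4, 3) = 180180. Avoid both = 13123110 − 3578575 − 1384416 + 180180 = 8340299.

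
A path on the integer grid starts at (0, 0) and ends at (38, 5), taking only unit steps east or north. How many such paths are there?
Number of paths = 962598

A monotone lattice path from (0, 0) to (38, 5) consists of 38 east steps and 5 north steps in some order, so it is determined by which 38 of the 43 steps are east. The count is C(43, 38) = 962598.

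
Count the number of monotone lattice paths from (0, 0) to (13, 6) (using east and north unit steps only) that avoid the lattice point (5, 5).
Number of paths = 24864

Total paths from (0, 0) to (13, 6): C(19, 13) = 27132. Paths through (5, 5): (paths (0, 0) → (5, 5)) × (paths (5, 5) → (13, 6)) = C(10, 5) · C(9, 8) = 252 · 9 = 2268. Avoidance count = 27132 − 2268 = 24864.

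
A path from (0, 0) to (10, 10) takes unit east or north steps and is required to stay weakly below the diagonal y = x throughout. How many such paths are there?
Number of paths = 16796

By the reflection principle (André's argument), the number of monotone paths to (10, 10) with n ≤ m that never go above y = x is C(20, 10) − C(20, 11) = 184756 − 167960 = 16796.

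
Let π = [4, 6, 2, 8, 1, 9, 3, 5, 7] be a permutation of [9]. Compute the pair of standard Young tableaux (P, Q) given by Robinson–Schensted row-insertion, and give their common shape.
P = [1, 3, 5, 7] / [2, 6, 8, 9] / [4];  Q = [1, 2, 4, 6] / [3, 7, 8, 9] / [5];  common shape = (4, 4, 1)

Row-insert the values π_1, π_2, … into P one at a time, bumping the leftmost entry strictly greater than the inserted value down to the next row. The recording tableau Q records, in position (i, j), the step at which that cell was added to P.
  Insert 4 (step 1): P = [4];  Q = [1]
  Insert 6 (step 2): P = [4, 6];  Q = [1, 2]
  Insert 2 (step 3): P = [2, 6] / [4];  Q = [1, 2] / [3]
  Insert 8 (step 4): P = [2, 6, 8] / [4];  Q = [1, 2, 4] / [3]
  Insert 1 (step 5): P = [1, 6, 8] / [2] / [4];  Q = [1, 2, 4] / [3] / [5]
  Insert 9 (step 6): P = [1, 6, 8, 9] / [2] / [4];  Q = [1, 2, 4, 6] / [3] / [5]
  Insert 3 (step 7): P = [1, 3, 8, 9] / [2, 6] / [4];  Q = [1, 2, 4, 6] / [3, 7] / [5]
  Insert 5 (step 8): P = [1, 3, 5, 9] / [2, 6, 8] / [4];  Q = [1, 2, 4, 6] / [3, 7, 8] / [5]
  Insert 7 (step 9): P = [1, 3, 5, 7] / [2, 6, 8, 9] / [4];  Q = [1, 2, 4, 6] / [3, 7, 8, 9] / [5]
Final shape: (4, 4, 1).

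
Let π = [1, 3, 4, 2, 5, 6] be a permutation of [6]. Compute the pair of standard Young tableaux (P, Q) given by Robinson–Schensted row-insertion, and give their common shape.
P = [1, 2, 4, 5, 6] / [3];  Q = [1, 2, 3, 5, 6] / [4];  common shape = (5, 1)

Row-insert the values π_1, π_2, … into P one at a time, bumping the leftmost entry strictly greater than the inserted value down to the next row. The recording tableau Q records, in position (i, j), the step at which that cell was added to P.
  Insert 1 (step 1): P = [1];  Q = [1]
  Insert 3 (step 2): P = [1, 3];  Q = [1, 2]
  Insert 4 (step 3): P = [1, 3, 4];  Q = [1, 2, 3]
  Insert 2 (step 4): P = [1, 2, 4] / [3];  Q = [1, 2, 3] / [4]
  Insert 5 (step 5): P = [1, 2, 4, 5] / [3];  Q = [1, 2, 3, 5] / [4]
  Insert 6 (step 6): P = [1, 2, 4, 5, 6] / [3];  Q = [1, 2, 3, 5, 6] / [4]
Final shape: (5, 1).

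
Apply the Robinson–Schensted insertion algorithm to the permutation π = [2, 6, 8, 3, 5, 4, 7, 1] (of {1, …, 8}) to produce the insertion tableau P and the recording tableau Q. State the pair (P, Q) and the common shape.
P = [1, 3, 4, 7] / [2, 8] / [5] / [6];  Q = [1, 2, 3, 7] / [4, 5] / [6] / [8];  common shape = (4, 2, 1, 1)

Row-insert the values π_1, π_2, … into P one at a time, bumping the leftmost entry strictly greater than the inserted value down to the next row. The recording tableau Q records, in position (i, j), the step at which that cell was added to P.
  Insert 2 (step 1): P = [2];  Q = [1]
  Insert 6 (step 2): P = [2, 6];  Q = [1, 2]
  Insert 8 (step 3): P = [2, 6, 8];  Q = [1, 2, 3]
  Insert 3 (step 4): P = [2, 3, 8] / [6];  Q = [1, 2, 3] / [4]
  Insert 5 (step 5): P = [2, 3, 5] / [6, 8];  Q = [1, 2, 3] / [4, 5]
  Insert 4 (step 6): P = [2, 3, 4] / [5, 8] / [6];  Q = [1, 2, 3] / [4, 5] / [6]
  Insert 7 (step 7): P = [2, 3, 4, 7] / [5, 8] / [6];  Q = [1, 2, 3, 7] / [4, 5] / [6]
  Insert 1 (step 8): P = [1, 3, 4, 7] / [2, 8] / [5] / [6];  Q = [1, 2, 3, 7] / [4, 5] / [6] / [8]
Final shape: (4, 2, 1, 1).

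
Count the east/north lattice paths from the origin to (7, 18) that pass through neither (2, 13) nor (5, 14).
Number of paths = 286120

Inclusion–exclusion. Total paths: C(25, 7) = 480700. Through P₁: C(15, 2)·C(10, 5) = 26460. Through P₂: C(19, 5)·C(6, 2) = 174420. Since P₁ is strictly southwest of P₂, a monotone path through both must visit P₁ then P₂; paths through both = C(15, 2)·C(4, 3)·C(6, 2) = 6300. Avoid both = 480700 − 26460 − 174420 + 6300 = 286120.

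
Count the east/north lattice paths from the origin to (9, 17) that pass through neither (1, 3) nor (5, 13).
Number of paths = 1525990

Inclusion–exclusion. Total paths: C(26, 9) = 3124550. Through P₁: C(4, 1)·C(22, 8) = 1279080. Through P₂: C(18, 5)·C(8, 4) = 599760. Since P₁ is strictly southwest of P₂, a monotone path through both must visit P₁ then P₂; paths through both = C(4, 1)·C(14, 4)·C(8, 4) = 280280. Avoid both = 3124550 − 1279080 − 599760 + 280280 = 1525990.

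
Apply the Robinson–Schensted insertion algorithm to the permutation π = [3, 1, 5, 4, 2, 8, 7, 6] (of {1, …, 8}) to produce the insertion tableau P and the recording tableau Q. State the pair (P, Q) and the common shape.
P = [1, 2, 6] / [3, 4, 7] / [5, 8];  Q = [1, 3, 6] / [2, 4, 7] / [5, 8];  common shape = (3, 3, 2)

Row-insert the values π_1, π_2, … into P one at a time, bumping the leftmost entry strictly greater than the inserted value down to the next row. The recording tableau Q records, in position (i, j), the step at which that cell was added to P.
  Insert 3 (step 1): P = [3];  Q = [1]
  Insert 1 (step 2): P = [1] / [3];  Q = [1] / [2]
  Insert 5 (step 3): P = [1, 5] / [3];  Q = [1, 3] / [2]
  Insert 4 (step 4): P = [1, 4] / [3, 5];  Q = [1, 3] / [2, 4]
  Insert 2 (step 5): P = [1, 2] / [3, 4] / [5];  Q = [1, 3] / [2, 4] / [5]
  Insert 8 (step 6): P = [1, 2, 8] / [3, 4] / [5];  Q = [1, 3, 6] / [2, 4] / [5]
  Insert 7 (step 7): P = [1, 2, 7] / [3, 4, 8] / [5];  Q = [1, 3, 6] / [2, 4, 7] / [5]
  Insert 6 (step 8): P = [1, 2, 6] / [3, 4, 7] / [5, 8];  Q = [1, 3, 6] / [2, 4, 7] / [5, 8]
Final shape: (3, 3, 2).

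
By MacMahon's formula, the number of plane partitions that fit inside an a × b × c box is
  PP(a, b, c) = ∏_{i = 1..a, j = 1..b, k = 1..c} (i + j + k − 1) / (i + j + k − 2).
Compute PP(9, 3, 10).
PP(9, 3, 10) = 8291930371088

Evaluate the triple product over i = 1..9, j = 1..3, k = 1..10. The factors are (2/1) · (3/2) · (4/3) · (5/4) · (6/5) · (7/6) · (8/7) · (9/8) · … (270 factors total). The numerators and denominators telescope so the product is an integer; carrying out the multiplication exactly gives PP(9, 3, 10) = 8291930371088.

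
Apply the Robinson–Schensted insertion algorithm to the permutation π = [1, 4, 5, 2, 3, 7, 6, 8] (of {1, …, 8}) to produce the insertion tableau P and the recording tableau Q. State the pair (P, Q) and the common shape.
P = [1, 2, 3, 6, 8] / [4, 5, 7];  Q = [1, 2, 3, 6, 8] / [4, 5, 7];  common shape = (5, 3)

Row-insert the values π_1, π_2, … into P one at a time, bumping the leftmost entry strictly greater than the inserted value down to the next row. The recording tableau Q records, in position (i, j), the step at which that cell was added to P.
  Insert 1 (step 1): P = [1];  Q = [1]
  Insert 4 (step 2): P = [1, 4];  Q = [1, 2]
  Insert 5 (step 3): P = [1, 4, 5];  Q = [1, 2, 3]
  Insert 2 (step 4): P = [1, 2, 5] / [4];  Q = [1, 2, 3] / [4]
  Insert 3 (step 5): P = [1, 2, 3] / [4, 5];  Q = [1, 2, 3] / [4, 5]
  Insert 7 (step 6): P = [1, 2, 3, 7] / [4, 5];  Q = [1, 2, 3, 6] / [4, 5]
  Insert 6 (step 7): P = [1, 2, 3, 6] / [4, 5, 7];  Q = [1, 2, 3, 6] / [4, 5, 7]
  Insert 8 (step 8): P = [1, 2, 3, 6, 8] / [4, 5, 7];  Q = [1, 2, 3, 6, 8] / [4, 5, 7]
Final shape: (5, 3).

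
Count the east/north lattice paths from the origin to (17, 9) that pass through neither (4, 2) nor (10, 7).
Number of paths = 1511102

Inclusion–exclusion. Total paths: C(26, 17) = 3124550. Through P₁: C(6, 4)·C(20, 13) = 1162800. Through P₂: C(17, 10)·C(9, 7) = 700128. Since P₁ is strictly southwest of P₂, a monotone path through both must visit P₁ then P₂; paths through both = C(6, 4)·C(11, 6)·C(9, 7) = 249480. Avoid both = 3124550 − 1162800 − 700128 + 249480 = 1511102.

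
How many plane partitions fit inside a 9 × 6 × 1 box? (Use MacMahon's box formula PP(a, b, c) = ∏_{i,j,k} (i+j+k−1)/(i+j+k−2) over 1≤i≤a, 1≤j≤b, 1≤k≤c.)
PP(9, 6, 1) = 5005

Evaluate the triple product over i = 1..9, j = 1..6, k = 1..1. The factors are (2/1) · (3/2) · (4/3) · (5/4) · (6/5) · (7/6) · (3/2) · (4/3) · … (54 factors total). The numerators and denominators telescope so the product is an integer; carrying out the multiplication exactly gives PP(9, 6, 1) = 5005.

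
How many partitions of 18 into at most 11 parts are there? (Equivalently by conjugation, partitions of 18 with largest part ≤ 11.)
p(18, parts ≤ 11) = 355

Use the recurrence p(n, m) = p(n, m−1) + p(n−m, m): either the largest part is < m (count p(n, m−1)) or the largest part is exactly m (remove one copy of m, count p(n−m, m)). With p(0, ·) = 1 this gives p(18, parts ≤ 11) = 355. (By conjugating Young diagrams, this also counts partitions of 18 into at most 11 parts.)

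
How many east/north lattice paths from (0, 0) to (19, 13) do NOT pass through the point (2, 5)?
Number of paths = 324660525

Total paths from (0, 0) to (19, 13): C(32, 19) = 347373600. Paths through (2, 5): (paths (0, 0) → (2, 5)) × (paths (2, 5) → (19, 13)) = C(7, 2) · C(25, 17) = 21 · 1081575 = 22713075. Avoidance count = 347373600 − 22713075 = 324660525.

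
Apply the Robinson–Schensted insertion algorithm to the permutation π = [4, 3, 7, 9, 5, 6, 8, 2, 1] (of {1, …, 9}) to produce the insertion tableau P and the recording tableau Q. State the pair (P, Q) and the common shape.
P = [1, 5, 6, 8] / [2, 7, 9] / [3] / [4];  Q = [1, 3, 4, 7] / [2, 5, 6] / [8] / [9];  common shape = (4, 3, 1, 1)

Row-insert the values π_1, π_2, … into P one at a time, bumping the leftmost entry strictly greater than the inserted value down to the next row. The recording tableau Q records, in position (i, j), the step at which that cell was added to P.
  Insert 4 (step 1): P = [4];  Q = [1]
  Insert 3 (step 2): P = [3] / [4];  Q = [1] / [2]
  Insert 7 (step 3): P = [3, 7] / [4];  Q = [1, 3] / [2]
  Insert 9 (step 4): P = [3, 7, 9] / [4];  Q = [1, 3, 4] / [2]
  Insert 5 (step 5): P = [3, 5, 9] / [4, 7];  Q = [1, 3, 4] / [2, 5]
  Insert 6 (step 6): P = [3, 5, 6] / [4, 7, 9];  Q = [1, 3, 4] / [2, 5, 6]
  Insert 8 (step 7): P = [3, 5, 6, 8] / [4, 7, 9];  Q = [1, 3, 4, 7] / [2, 5, 6]
  Insert 2 (step 8): P = [2, 5, 6, 8] / [3, 7, 9] / [4];  Q = [1, 3, 4, 7] / [2, 5, 6] / [8]
  Insert 1 (step 9): P = [1, 5, 6, 8] / [2, 7, 9] / [3] / [4];  Q = [1, 3, 4, 7] / [2, 5, 6] / [8] / [9]
Final shape: (4, 3, 1, 1).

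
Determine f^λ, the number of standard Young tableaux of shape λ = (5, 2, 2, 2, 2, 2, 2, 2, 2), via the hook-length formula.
# SYT of shape (5, 2, 2, 2, 2, 2, 2, 2, 2) = 3730650

Hook-length formula: f^λ = n! / Π hook(c), product over all cells c of the Young diagram. For λ = (5, 2, 2, 2, 2, 2, 2, 2, 2), n = 21 boxes. Hook lengths by row (left-to-right, top-to-bottom): [13, 12, 3, 2, 1]; [9, 8]; [8, 7]; [7, 6]; [6, 5]; [5, 4]; [4, 3]; [3, 2]; [2, 1]. Product of hooks = 13694917017600. So f^λ = 21! / 13694917017600 = 51090942171709440000 / 13694917017600 = 3730650.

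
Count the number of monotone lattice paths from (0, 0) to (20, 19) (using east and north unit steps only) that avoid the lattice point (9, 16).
Number of paths = 68179621510

Total paths from (0, 0) to (20, 19): C(39, 20) = 68923264410. Paths through (9, 16): (paths (0, 0) → (9, 16)) × (paths (9, 16) → (20, 19)) = C(25, 9) · C(14, 11) = 2042975 · 364 = 743642900. Avoidance count = 68923264410 − 743642900 = 68179621510.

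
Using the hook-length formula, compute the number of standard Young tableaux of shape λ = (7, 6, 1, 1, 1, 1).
# SYT of shape (7, 6, 1, 1, 1, 1) = 408408

Hook-length formula: f^λ = n! / Π hook(c), product over all cells c of the Young diagram. For λ = (7, 6, 1, 1, 1, 1), n = 17 boxes. Hook lengths by row (left-to-right, top-to-bottom): [12, 7, 6, 5, 4, 3, 1]; [10, 5, 4, 3, 2, 1]; [4]; [3]; [2]; [1]. Product of hooks = 870912000. So f^λ = 17! / 870912000 = 355687428096000 / 870912000 = 408408.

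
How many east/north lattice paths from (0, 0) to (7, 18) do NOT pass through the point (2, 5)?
Number of paths = 300772

Total paths from (0, 0) to (7, 18): C(25, 7) = 480700. Paths through (2, 5): (paths (0, 0) → (2, 5)) × (paths (2, 5) → (7, 18)) = C(7, 2) · C(18, 5) = 21 · 8568 = 179928. Avoidance count = 480700 − 179928 = 300772.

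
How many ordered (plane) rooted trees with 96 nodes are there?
C_95 = 944973797977428207852605870454939596837230758234904050

These ordered rooted trees are counted by the Catalan number C_n = (1/(n + 1)) · C(2n, n). For n = 95: C_95 = (1/96) · C(190, 95) = 90717484605833107953850163563674201296374152790550788800/96 = 944973797977428207852605870454939596837230758234904050.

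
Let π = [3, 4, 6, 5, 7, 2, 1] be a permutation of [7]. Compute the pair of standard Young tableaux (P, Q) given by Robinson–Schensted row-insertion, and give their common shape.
P = [1, 4, 5, 7] / [2] / [3] / [6];  Q = [1, 2, 3, 5] / [4] / [6] / [7];  common shape = (4, 1, 1, 1)

Row-insert the values π_1, π_2, … into P one at a time, bumping the leftmost entry strictly greater than the inserted value down to the next row. The recording tableau Q records, in position (i, j), the step at which that cell was added to P.
  Insert 3 (step 1): P = [3];  Q = [1]
  Insert 4 (step 2): P = [3, 4];  Q = [1, 2]
  Insert 6 (step 3): P = [3, 4, 6];  Q = [1, 2, 3]
  Insert 5 (step 4): P = [3, 4, 5] / [6];  Q = [1, 2, 3] / [4]
  Insert 7 (step 5): P = [3, 4, 5, 7] / [6];  Q = [1, 2, 3, 5] / [4]
  Insert 2 (step 6): P = [2, 4, 5, 7] / [3] / [6];  Q = [1, 2, 3, 5] / [4] / [6]
  Insert 1 (step 7): P = [1, 4, 5, 7] / [2] / [3] / [6];  Q = [1, 2, 3, 5] / [4] / [6] / [7]
Final shape: (4, 1, 1, 1).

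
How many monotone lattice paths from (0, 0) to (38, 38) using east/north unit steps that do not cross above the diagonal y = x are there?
C_38 = 176733862787006701400

These NE paths below the diagonal are counted by the Catalan number C_n = (1/(n + 1)) · C(2n, n). For n = 38: C_38 = (1/39) · C(76, 38) = 6892620648693261354600/39 = 176733862787006701400.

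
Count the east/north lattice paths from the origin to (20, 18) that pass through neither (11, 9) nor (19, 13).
Number of paths = 23826385010

Inclusion–exclusion. Total paths: C(38, 20) = 33578000610. Through P₁: C(20, 11)·C(18, 9) = 8166215200. Through P₂: C(32, 19)·C(6, 1) = 2084241600. Since P₁ is strictly southwest of P₂, a monotone path through both must visit P₁ then P₂; paths through both = C(20, 11)·C(12, 8)·C(6, 1) = 498841200. Avoid both = 33578000610 − 8166215200 − 2084241600 + 498841200 = 23826385010.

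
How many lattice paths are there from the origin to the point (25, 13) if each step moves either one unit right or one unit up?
Number of paths = 5414950296

A monotone lattice path from (0, 0) to (25, 13) consists of 25 east steps and 13 north steps in some order, so it is determined by which 25 of the 38 steps are east. The count is C(38, 25) = 5414950296.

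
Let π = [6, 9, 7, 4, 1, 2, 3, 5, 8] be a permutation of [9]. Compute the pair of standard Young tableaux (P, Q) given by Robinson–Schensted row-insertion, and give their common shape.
P = [1, 2, 3, 5, 8] / [4, 7] / [6] / [9];  Q = [1, 2, 7, 8, 9] / [3, 6] / [4] / [5];  common shape = (5, 2, 1, 1)

Row-insert the values π_1, π_2, … into P one at a time, bumping the leftmost entry strictly greater than the inserted value down to the next row. The recording tableau Q records, in position (i, j), the step at which that cell was added to P.
  Insert 6 (step 1): P = [6];  Q = [1]
  Insert 9 (step 2): P = [6, 9];  Q = [1, 2]
  Insert 7 (step 3): P = [6, 7] / [9];  Q = [1, 2] / [3]
  Insert 4 (step 4): P = [4, 7] / [6] / [9];  Q = [1, 2] / [3] / [4]
  Insert 1 (step 5): P = [1, 7] / [4] / [6] / [9];  Q = [1, 2] / [3] / [4] / [5]
  Insert 2 (step 6): P = [1, 2] / [4, 7] / [6] / [9];  Q = [1, 2] / [3, 6] / [4] / [5]
  Insert 3 (step 7): P = [1, 2, 3] / [4, 7] / [6] / [9];  Q = [1, 2, 7] / [3, 6] / [4] / [5]
  Insert 5 (step 8): P = [1, 2, 3, 5] / [4, 7] / [6] / [9];  Q = [1, 2, 7, 8] / [3, 6] / [4] / [5]
  Insert 8 (step 9): P = [1, 2, 3, 5, 8] / [4, 7] / [6] / [9];  Q = [1, 2, 7, 8, 9] / [3, 6] / [4] / [5]
Final shape: (5, 2, 1, 1).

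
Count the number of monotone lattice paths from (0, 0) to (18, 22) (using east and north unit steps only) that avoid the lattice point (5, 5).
Number of paths = 83200779600

Total paths from (0, 0) to (18, 22): C(40, 18) = 113380261800. Paths through (5, 5): (paths (0, 0) → (5, 5)) × (paths (5, 5) → (18, 22)) = C(10, 5) · C(30, 13) = 252 · 119759850 = 30179482200. Avoidance count = 113380261800 − 30179482200 = 83200779600.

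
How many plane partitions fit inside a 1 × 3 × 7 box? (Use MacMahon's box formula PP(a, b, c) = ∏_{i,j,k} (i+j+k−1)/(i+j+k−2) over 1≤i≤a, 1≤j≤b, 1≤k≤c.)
PP(1, 3, 7) = 120

Evaluate the triple product over i = 1..1, j = 1..3, k = 1..7. The factors are (2/1) · (3/2) · (4/3) · (5/4) · (6/5) · (7/6) · (8/7) · (3/2) · … (21 factors total). The numerators and denominators telescope so the product is an integer; carrying out the multiplication exactly gives PP(1, 3, 7) = 120.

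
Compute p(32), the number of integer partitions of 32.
p(32) = 8349

Compute p(n) via the recurrence p(n, m) = p(n, m−1) + p(n−m, m), where p(n, m) counts partitions of n with all parts ≤ m and p(n) = p(n, n). The base cases are p(0, m) = 1 and p(n, 0) = 0 for n > 0. Filling the table yields p(32) = 8349. (Euler's pentagonal recurrence is an alternative.)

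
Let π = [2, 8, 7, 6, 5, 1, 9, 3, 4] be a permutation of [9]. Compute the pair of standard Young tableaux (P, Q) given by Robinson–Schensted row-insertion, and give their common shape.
P = [1, 3, 4] / [2, 5, 9] / [6] / [7] / [8];  Q = [1, 2, 7] / [3, 8, 9] / [4] / [5] / [6];  common shape = (3, 3, 1, 1, 1)

Row-insert the values π_1, π_2, … into P one at a time, bumping the leftmost entry strictly greater than the inserted value down to the next row. The recording tableau Q records, in position (i, j), the step at which that cell was added to P.
  Insert 2 (step 1): P = [2];  Q = [1]
  Insert 8 (step 2): P = [2, 8];  Q = [1, 2]
  Insert 7 (step 3): P = [2, 7] / [8];  Q = [1, 2] / [3]
  Insert 6 (step 4): P = [2, 6] / [7] / [8];  Q = [1, 2] / [3] / [4]
  Insert 5 (step 5): P = [2, 5] / [6] / [7] / [8];  Q = [1, 2] / [3] / [4] / [5]
  Insert 1 (step 6): P = [1, 5] / [2] / [6] / [7] / [8];  Q = [1, 2] / [3] / [4] / [5] / [6]
  Insert 9 (step 7): P = [1, 5, 9] / [2] / [6] / [7] / [8];  Q = [1, 2, 7] / [3] / [4] / [5] / [6]
  Insert 3 (step 8): P = [1, 3, 9] / [2, 5] / [6] / [7] / [8];  Q = [1, 2, 7] / [3, 8] / [4] / [5] / [6]
  Insert 4 (step 9): P = [1, 3, 4] / [2, 5, 9] / [6] / [7] / [8];  Q = [1, 2, 7] / [3, 8, 9] / [4] / [5] / [6]
Final shape: (3, 3, 1, 1, 1).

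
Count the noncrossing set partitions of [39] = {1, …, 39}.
C_39 = 680425371729975800390

These noncrossing partitions are counted by the Catalan number C_n = (1/(n + 1)) · C(2n, n). For n = 39: C_39 = (1/40) · C(78, 39) = 27217014869199032015600/40 = 680425371729975800390.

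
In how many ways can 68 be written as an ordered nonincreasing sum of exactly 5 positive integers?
p(68, 5 parts) = 8529

Partitions of n into exactly k parts are in bijection with partitions of n − k into at most k parts (subtract 1 from each part). So p(68, exactly 5) = p(63, parts ≤ 5). Computing via the recurrence p(m, j) = p(m, j−1) + p(m−j, j) gives 8529.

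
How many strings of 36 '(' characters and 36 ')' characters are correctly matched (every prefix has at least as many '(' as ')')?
C_36 = 11959798385860453492

These balanced parentheses are counted by the Catalan number C_n = (1/(n + 1)) · C(2n, n). For n = 36: C_36 = (1/37) · C(72, 36) = 442512540276836779204/37 = 11959798385860453492.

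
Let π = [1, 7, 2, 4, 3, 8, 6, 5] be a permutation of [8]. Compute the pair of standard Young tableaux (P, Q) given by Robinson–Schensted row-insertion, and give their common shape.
P = [1, 2, 3, 5] / [4, 6] / [7, 8];  Q = [1, 2, 4, 6] / [3, 7] / [5, 8];  common shape = (4, 2, 2)

Row-insert the values π_1, π_2, … into P one at a time, bumping the leftmost entry strictly greater than the inserted value down to the next row. The recording tableau Q records, in position (i, j), the step at which that cell was added to P.
  Insert 1 (step 1): P = [1];  Q = [1]
  Insert 7 (step 2): P = [1, 7];  Q = [1, 2]
  Insert 2 (step 3): P = [1, 2] / [7];  Q = [1, 2] / [3]
  Insert 4 (step 4): P = [1, 2, 4] / [7];  Q = [1, 2, 4] / [3]
  Insert 3 (step 5): P = [1, 2, 3] / [4] / [7];  Q = [1, 2, 4] / [3] / [5]
  Insert 8 (step 6): P = [1, 2, 3, 8] / [4] / [7];  Q = [1, 2, 4, 6] / [3] / [5]
  Insert 6 (step 7): P = [1, 2, 3, 6] / [4, 8] / [7];  Q = [1, 2, 4, 6] / [3, 7] / [5]
  Insert 5 (step 8): P = [1, 2, 3, 5] / [4, 6] / [7, 8];  Q = [1, 2, 4, 6] / [3, 7] / [5, 8]
Final shape: (4, 2, 2).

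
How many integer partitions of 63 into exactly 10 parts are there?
p(63, 10 parts) = 89623

Partitions of n into exactly k parts are in bijection with partitions of n − k into at most k parts (subtract 1 from each part). So p(63, exactly 10) = p(53, parts ≤ 10). Computing via the recurrence p(m, j) = p(m, j−1) + p(m−j, j) gives 89623.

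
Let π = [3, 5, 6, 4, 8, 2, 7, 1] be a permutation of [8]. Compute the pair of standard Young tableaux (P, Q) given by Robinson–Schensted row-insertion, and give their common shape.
P = [1, 4, 6, 7] / [2, 8] / [3] / [5];  Q = [1, 2, 3, 5] / [4, 7] / [6] / [8];  common shape = (4, 2, 1, 1)

Row-insert the values π_1, π_2, … into P one at a time, bumping the leftmost entry strictly greater than the inserted value down to the next row. The recording tableau Q records, in position (i, j), the step at which that cell was added to P.
  Insert 3 (step 1): P = [3];  Q = [1]
  Insert 5 (step 2): P = [3, 5];  Q = [1, 2]
  Insert 6 (step 3): P = [3, 5, 6];  Q = [1, 2, 3]
  Insert 4 (step 4): P = [3, 4, 6] / [5];  Q = [1, 2, 3] / [4]
  Insert 8 (step 5): P = [3, 4, 6, 8] / [5];  Q = [1, 2, 3, 5] / [4]
  Insert 2 (step 6): P = [2, 4, 6, 8] / [3] / [5];  Q = [1, 2, 3, 5] / [4] / [6]
  Insert 7 (step 7): P = [2, 4, 6, 7] / [3, 8] / [5];  Q = [1, 2, 3, 5] / [4, 7] / [6]
  Insert 1 (step 8): P = [1, 4, 6, 7] / [2, 8] / [3] / [5];  Q = [1, 2, 3, 5] / [4, 7] / [6] / [8]
Final shape: (4, 2, 1, 1).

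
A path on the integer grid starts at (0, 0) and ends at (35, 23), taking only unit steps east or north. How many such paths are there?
Number of paths = 8799226775309880

A monotone lattice path from (0, 0) to (35, 23) consists of 35 east steps and 23 north steps in some order, so it is determined by which 35 of the 58 steps are east. The count is C(58, 35) = 8799226775309880.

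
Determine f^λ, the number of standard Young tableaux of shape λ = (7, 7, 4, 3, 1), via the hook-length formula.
# SYT of shape (7, 7, 4, 3, 1) = 1018467450

Hook-length formula: f^λ = n! / Π hook(c), product over all cells c of the Young diagram. For λ = (7, 7, 4, 3, 1), n = 22 boxes. Hook lengths by row (left-to-right, top-to-bottom): [11, 9, 8, 6, 4, 3, 2]; [10, 8, 7, 5, 3, 2, 1]; [6, 4, 3, 1]; [4, 2, 1]; [1]. Product of hooks = 1103619686400. So f^λ = 22! / 1103619686400 = 1124000727777607680000 / 1103619686400 = 1018467450.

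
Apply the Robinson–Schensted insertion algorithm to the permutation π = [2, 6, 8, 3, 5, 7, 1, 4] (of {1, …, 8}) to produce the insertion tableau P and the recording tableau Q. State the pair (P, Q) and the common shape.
P = [1, 3, 4, 7] / [2, 5] / [6, 8];  Q = [1, 2, 3, 6] / [4, 5] / [7, 8];  common shape = (4, 2, 2)

Row-insert the values π_1, π_2, … into P one at a time, bumping the leftmost entry strictly greater than the inserted value down to the next row. The recording tableau Q records, in position (i, j), the step at which that cell was added to P.
  Insert 2 (step 1): P = [2];  Q = [1]
  Insert 6 (step 2): P = [2, 6];  Q = [1, 2]
  Insert 8 (step 3): P = [2, 6, 8];  Q = [1, 2, 3]
  Insert 3 (step 4): P = [2, 3, 8] / [6];  Q = [1, 2, 3] / [4]
  Insert 5 (step 5): P = [2, 3, 5] / [6, 8];  Q = [1, 2, 3] / [4, 5]
  Insert 7 (step 6): P = [2, 3, 5, 7] / [6, 8];  Q = [1, 2, 3, 6] / [4, 5]
  Insert 1 (step 7): P = [1, 3, 5, 7] / [2, 8] / [6];  Q = [1, 2, 3, 6] / [4, 5] / [7]
  Insert 4 (step 8): P = [1, 3, 4, 7] / [2, 5] / [6, 8];  Q = [1, 2, 3, 6] / [4, 5] / [7, 8]
Final shape: (4, 2, 2).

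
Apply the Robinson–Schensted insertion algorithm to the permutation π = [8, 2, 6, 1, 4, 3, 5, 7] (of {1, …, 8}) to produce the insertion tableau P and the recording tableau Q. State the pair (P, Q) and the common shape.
P = [1, 3, 5, 7] / [2, 4] / [6] / [8];  Q = [1, 3, 7, 8] / [2, 5] / [4] / [6];  common shape = (4, 2, 1, 1)

Row-insert the values π_1, π_2, … into P one at a time, bumping the leftmost entry strictly greater than the inserted value down to the next row. The recording tableau Q records, in position (i, j), the step at which that cell was added to P.
  Insert 8 (step 1): P = [8];  Q = [1]
  Insert 2 (step 2): P = [2] / [8];  Q = [1] / [2]
  Insert 6 (step 3): P = [2, 6] / [8];  Q = [1, 3] / [2]
  Insert 1 (step 4): P = [1, 6] / [2] / [8];  Q = [1, 3] / [2] / [4]
  Insert 4 (step 5): P = [1, 4] / [2, 6] / [8];  Q = [1, 3] / [2, 5] / [4]
  Insert 3 (step 6): P = [1, 3] / [2, 4] / [6] / [8];  Q = [1, 3] / [2, 5] / [4] / [6]
  Insert 5 (step 7): P = [1, 3, 5] / [2, 4] / [6] / [8];  Q = [1, 3, 7] / [2, 5] / [4] / [6]
  Insert 7 (step 8): P = [1, 3, 5, 7] / [2, 4] / [6] / [8];  Q = [1, 3, 7, 8] / [2, 5] / [4] / [6]
Final shape: (4, 2, 1, 1).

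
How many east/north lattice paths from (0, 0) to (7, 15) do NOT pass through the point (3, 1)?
Number of paths = 158304

Total paths from (0, 0) to (7, 15): C(22, 7) = 170544. Paths through (3, 1): (paths (0, 0) → (3, 1)) × (paths (3, 1) → (7, 15)) = C(4, 3) · C(18, 4) = 4 · 3060 = 12240. Avoidance count = 170544 − 12240 = 158304.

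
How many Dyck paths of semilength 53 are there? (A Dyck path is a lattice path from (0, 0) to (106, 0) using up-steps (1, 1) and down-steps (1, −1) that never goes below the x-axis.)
C_53 = 116157871455782434250553845880

These Dyck paths are counted by the Catalan number C_n = (1/(n + 1)) · C(2n, n). For n = 53: C_53 = (1/54) · C(106, 53) = 6272525058612251449529907677520/54 = 116157871455782434250553845880.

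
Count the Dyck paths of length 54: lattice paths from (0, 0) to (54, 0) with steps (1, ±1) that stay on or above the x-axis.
C_27 = 69533550916004

These Dyck paths are counted by the Catalan number C_n = (1/(n + 1)) · C(2n, n). For n = 27: C_27 = (1/28) · C(54, 27) = 1946939425648112/28 = 69533550916004.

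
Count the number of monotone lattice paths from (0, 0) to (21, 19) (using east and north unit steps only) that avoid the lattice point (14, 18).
Number of paths = 127510923600

Total paths from (0, 0) to (21, 19): C(40, 21) = 131282408400. Paths through (14, 18): (paths (0, 0) → (14, 18)) × (paths (14, 18) → (21, 19)) = C(32, 14) · C(8, 7) = 471435600 · 8 = 3771484800. Avoidance count = 131282408400 − 3771484800 = 127510923600.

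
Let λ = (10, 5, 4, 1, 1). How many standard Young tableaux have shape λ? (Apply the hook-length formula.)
# SYT of shape (10, 5, 4, 1, 1) = 126977760

Hook-length formula: f^λ = n! / Π hook(c), product over all cells c of the Young diagram. For λ = (10, 5, 4, 1, 1), n = 21 boxes. Hook lengths by row (left-to-right, top-to-bottom): [14, 11, 10, 9, 7, 5, 4, 3, 2, 1]; [8, 5, 4, 3, 1]; [6, 3, 2, 1]; [2]; [1]. Product of hooks = 402361344000. So f^λ = 21! / 402361344000 = 51090942171709440000 / 402361344000 = 126977760.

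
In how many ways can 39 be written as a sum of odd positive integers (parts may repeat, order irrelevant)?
p_odd(39) = 982

Enumerate partitions using only odd parts via the recurrence o(n, m) = o(n, m−2) + o(n−m, m) over odd m, starting from the largest odd part ≤ n. This gives p_odd(39) = 982. (Euler's theorem: equals the count of distinct-part partitions.)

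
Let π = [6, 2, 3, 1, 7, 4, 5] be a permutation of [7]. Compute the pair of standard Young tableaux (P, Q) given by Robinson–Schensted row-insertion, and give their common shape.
P = [1, 3, 4, 5] / [2, 7] / [6];  Q = [1, 3, 5, 7] / [2, 6] / [4];  common shape = (4, 2, 1)

Row-insert the values π_1, π_2, … into P one at a time, bumping the leftmost entry strictly greater than the inserted value down to the next row. The recording tableau Q records, in position (i, j), the step at which that cell was added to P.
  Insert 6 (step 1): P = [6];  Q = [1]
  Insert 2 (step 2): P = [2] / [6];  Q = [1] / [2]
  Insert 3 (step 3): P = [2, 3] / [6];  Q = [1, 3] / [2]
  Insert 1 (step 4): P = [1, 3] / [2] / [6];  Q = [1, 3] / [2] / [4]
  Insert 7 (step 5): P = [1, 3, 7] / [2] / [6];  Q = [1, 3, 5] / [2] / [4]
  Insert 4 (step 6): P = [1, 3, 4] / [2, 7] / [6];  Q = [1, 3, 5] / [2, 6] / [4]
  Insert 5 (step 7): P = [1, 3, 4, 5] / [2, 7] / [6];  Q = [1, 3, 5, 7] / [2, 6] / [4]
Final shape: (4, 2, 1).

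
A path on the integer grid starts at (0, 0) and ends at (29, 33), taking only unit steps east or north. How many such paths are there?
Number of paths = 409894288378212890

A monotone lattice path from (0, 0) to (29, 33) consists of 29 east steps and 33 north steps in some order, so it is determined by which 29 of the 62 steps are east. The count is C(62, 29) = 409894288378212890.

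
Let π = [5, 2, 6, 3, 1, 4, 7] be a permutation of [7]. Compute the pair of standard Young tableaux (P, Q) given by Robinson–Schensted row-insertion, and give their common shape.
P = [1, 3, 4, 7] / [2, 6] / [5];  Q = [1, 3, 6, 7] / [2, 4] / [5];  common shape = (4, 2, 1)

Row-insert the values π_1, π_2, … into P one at a time, bumping the leftmost entry strictly greater than the inserted value down to the next row. The recording tableau Q records, in position (i, j), the step at which that cell was added to P.
  Insert 5 (step 1): P = [5];  Q = [1]
  Insert 2 (step 2): P = [2] / [5];  Q = [1] / [2]
  Insert 6 (step 3): P = [2, 6] / [5];  Q = [1, 3] / [2]
  Insert 3 (step 4): P = [2, 3] / [5, 6];  Q = [1, 3] / [2, 4]
  Insert 1 (step 5): P = [1, 3] / [2, 6] / [5];  Q = [1, 3] / [2, 4] / [5]
  Insert 4 (step 6): P = [1, 3, 4] / [2, 6] / [5];  Q = [1, 3, 6] / [2, 4] / [5]
  Insert 7 (step 7): P = [1, 3, 4, 7] / [2, 6] / [5];  Q = [1, 3, 6, 7] / [2, 4] / [5]
Final shape: (4, 2, 1).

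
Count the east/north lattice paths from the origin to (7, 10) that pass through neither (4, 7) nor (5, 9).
Number of paths = 9812

Inclusion–exclusion. Total paths: C(17, 7) = 19448. Through P₁: C(11, 4)·C(6, 3) = 6600. Through P₂: C(14, 5)·C(3, 2) = 6006. Since P₁ is strictly southwest of P₂, a monotone path through both must visit P₁ then P₂; paths through both = C(11, 4)·C(3, 1)·C(3, 2) = 2970. Avoid both = 19448 − 6600 − 6006 + 2970 = 9812.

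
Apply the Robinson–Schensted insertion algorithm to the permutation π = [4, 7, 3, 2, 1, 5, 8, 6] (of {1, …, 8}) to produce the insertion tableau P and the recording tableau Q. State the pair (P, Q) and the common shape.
P = [1, 5, 6] / [2, 7, 8] / [3] / [4];  Q = [1, 2, 7] / [3, 6, 8] / [4] / [5];  common shape = (3, 3, 1, 1)

Row-insert the values π_1, π_2, … into P one at a time, bumping the leftmost entry strictly greater than the inserted value down to the next row. The recording tableau Q records, in position (i, j), the step at which that cell was added to P.
  Insert 4 (step 1): P = [4];  Q = [1]
  Insert 7 (step 2): P = [4, 7];  Q = [1, 2]
  Insert 3 (step 3): P = [3, 7] / [4];  Q = [1, 2] / [3]
  Insert 2 (step 4): P = [2, 7] / [3] / [4];  Q = [1, 2] / [3] / [4]
  Insert 1 (step 5): P = [1, 7] / [2] / [3] / [4];  Q = [1, 2] / [3] / [4] / [5]
  Insert 5 (step 6): P = [1, 5] / [2, 7] / [3] / [4];  Q = [1, 2] / [3, 6] / [4] / [5]
  Insert 8 (step 7): P = [1, 5, 8] / [2, 7] / [3] / [4];  Q = [1, 2, 7] / [3, 6] / [4] / [5]
  Insert 6 (step 8): P = [1, 5, 6] / [2, 7, 8] / [3] / [4];  Q = [1, 2, 7] / [3, 6, 8] / [4] / [5]
Final shape: (3, 3, 1, 1).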